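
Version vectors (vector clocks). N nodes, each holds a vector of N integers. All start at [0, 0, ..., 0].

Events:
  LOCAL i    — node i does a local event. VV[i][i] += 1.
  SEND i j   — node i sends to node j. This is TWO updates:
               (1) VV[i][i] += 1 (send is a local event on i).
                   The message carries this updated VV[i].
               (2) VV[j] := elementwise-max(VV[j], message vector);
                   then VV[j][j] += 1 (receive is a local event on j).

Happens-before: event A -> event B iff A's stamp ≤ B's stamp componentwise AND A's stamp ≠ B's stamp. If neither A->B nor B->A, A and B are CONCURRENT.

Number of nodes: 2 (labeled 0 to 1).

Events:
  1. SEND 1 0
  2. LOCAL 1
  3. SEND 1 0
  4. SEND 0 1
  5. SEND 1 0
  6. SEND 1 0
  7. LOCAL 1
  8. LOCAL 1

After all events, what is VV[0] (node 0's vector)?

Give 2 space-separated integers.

Initial: VV[0]=[0, 0]
Initial: VV[1]=[0, 0]
Event 1: SEND 1->0: VV[1][1]++ -> VV[1]=[0, 1], msg_vec=[0, 1]; VV[0]=max(VV[0],msg_vec) then VV[0][0]++ -> VV[0]=[1, 1]
Event 2: LOCAL 1: VV[1][1]++ -> VV[1]=[0, 2]
Event 3: SEND 1->0: VV[1][1]++ -> VV[1]=[0, 3], msg_vec=[0, 3]; VV[0]=max(VV[0],msg_vec) then VV[0][0]++ -> VV[0]=[2, 3]
Event 4: SEND 0->1: VV[0][0]++ -> VV[0]=[3, 3], msg_vec=[3, 3]; VV[1]=max(VV[1],msg_vec) then VV[1][1]++ -> VV[1]=[3, 4]
Event 5: SEND 1->0: VV[1][1]++ -> VV[1]=[3, 5], msg_vec=[3, 5]; VV[0]=max(VV[0],msg_vec) then VV[0][0]++ -> VV[0]=[4, 5]
Event 6: SEND 1->0: VV[1][1]++ -> VV[1]=[3, 6], msg_vec=[3, 6]; VV[0]=max(VV[0],msg_vec) then VV[0][0]++ -> VV[0]=[5, 6]
Event 7: LOCAL 1: VV[1][1]++ -> VV[1]=[3, 7]
Event 8: LOCAL 1: VV[1][1]++ -> VV[1]=[3, 8]
Final vectors: VV[0]=[5, 6]; VV[1]=[3, 8]

Answer: 5 6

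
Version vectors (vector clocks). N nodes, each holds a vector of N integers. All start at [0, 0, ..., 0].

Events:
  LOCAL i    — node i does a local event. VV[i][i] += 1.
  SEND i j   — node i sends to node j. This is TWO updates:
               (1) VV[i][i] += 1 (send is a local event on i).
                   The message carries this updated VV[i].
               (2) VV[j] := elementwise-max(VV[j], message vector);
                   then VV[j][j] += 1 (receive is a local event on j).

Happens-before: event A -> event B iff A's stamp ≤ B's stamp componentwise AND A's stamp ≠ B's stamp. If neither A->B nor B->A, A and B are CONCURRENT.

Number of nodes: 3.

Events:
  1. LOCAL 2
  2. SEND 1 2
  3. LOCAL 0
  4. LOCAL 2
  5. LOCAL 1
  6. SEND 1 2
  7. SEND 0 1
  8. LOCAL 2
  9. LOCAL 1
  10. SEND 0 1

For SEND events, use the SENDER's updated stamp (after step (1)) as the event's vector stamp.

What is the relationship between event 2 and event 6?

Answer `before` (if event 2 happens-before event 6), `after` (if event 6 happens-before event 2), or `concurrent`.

Answer: before

Derivation:
Initial: VV[0]=[0, 0, 0]
Initial: VV[1]=[0, 0, 0]
Initial: VV[2]=[0, 0, 0]
Event 1: LOCAL 2: VV[2][2]++ -> VV[2]=[0, 0, 1]
Event 2: SEND 1->2: VV[1][1]++ -> VV[1]=[0, 1, 0], msg_vec=[0, 1, 0]; VV[2]=max(VV[2],msg_vec) then VV[2][2]++ -> VV[2]=[0, 1, 2]
Event 3: LOCAL 0: VV[0][0]++ -> VV[0]=[1, 0, 0]
Event 4: LOCAL 2: VV[2][2]++ -> VV[2]=[0, 1, 3]
Event 5: LOCAL 1: VV[1][1]++ -> VV[1]=[0, 2, 0]
Event 6: SEND 1->2: VV[1][1]++ -> VV[1]=[0, 3, 0], msg_vec=[0, 3, 0]; VV[2]=max(VV[2],msg_vec) then VV[2][2]++ -> VV[2]=[0, 3, 4]
Event 7: SEND 0->1: VV[0][0]++ -> VV[0]=[2, 0, 0], msg_vec=[2, 0, 0]; VV[1]=max(VV[1],msg_vec) then VV[1][1]++ -> VV[1]=[2, 4, 0]
Event 8: LOCAL 2: VV[2][2]++ -> VV[2]=[0, 3, 5]
Event 9: LOCAL 1: VV[1][1]++ -> VV[1]=[2, 5, 0]
Event 10: SEND 0->1: VV[0][0]++ -> VV[0]=[3, 0, 0], msg_vec=[3, 0, 0]; VV[1]=max(VV[1],msg_vec) then VV[1][1]++ -> VV[1]=[3, 6, 0]
Event 2 stamp: [0, 1, 0]
Event 6 stamp: [0, 3, 0]
[0, 1, 0] <= [0, 3, 0]? True
[0, 3, 0] <= [0, 1, 0]? False
Relation: before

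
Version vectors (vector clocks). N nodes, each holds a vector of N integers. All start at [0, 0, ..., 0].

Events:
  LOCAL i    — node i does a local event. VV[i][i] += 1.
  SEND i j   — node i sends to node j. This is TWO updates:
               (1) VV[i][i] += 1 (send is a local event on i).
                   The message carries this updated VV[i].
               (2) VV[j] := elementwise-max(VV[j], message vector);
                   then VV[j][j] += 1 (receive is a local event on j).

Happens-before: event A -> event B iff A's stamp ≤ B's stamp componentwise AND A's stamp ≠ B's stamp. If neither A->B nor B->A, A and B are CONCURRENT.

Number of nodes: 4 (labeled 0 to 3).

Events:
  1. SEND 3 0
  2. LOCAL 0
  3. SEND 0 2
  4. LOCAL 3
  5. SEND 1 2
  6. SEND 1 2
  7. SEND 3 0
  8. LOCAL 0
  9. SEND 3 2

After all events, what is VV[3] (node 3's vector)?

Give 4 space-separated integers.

Answer: 0 0 0 4

Derivation:
Initial: VV[0]=[0, 0, 0, 0]
Initial: VV[1]=[0, 0, 0, 0]
Initial: VV[2]=[0, 0, 0, 0]
Initial: VV[3]=[0, 0, 0, 0]
Event 1: SEND 3->0: VV[3][3]++ -> VV[3]=[0, 0, 0, 1], msg_vec=[0, 0, 0, 1]; VV[0]=max(VV[0],msg_vec) then VV[0][0]++ -> VV[0]=[1, 0, 0, 1]
Event 2: LOCAL 0: VV[0][0]++ -> VV[0]=[2, 0, 0, 1]
Event 3: SEND 0->2: VV[0][0]++ -> VV[0]=[3, 0, 0, 1], msg_vec=[3, 0, 0, 1]; VV[2]=max(VV[2],msg_vec) then VV[2][2]++ -> VV[2]=[3, 0, 1, 1]
Event 4: LOCAL 3: VV[3][3]++ -> VV[3]=[0, 0, 0, 2]
Event 5: SEND 1->2: VV[1][1]++ -> VV[1]=[0, 1, 0, 0], msg_vec=[0, 1, 0, 0]; VV[2]=max(VV[2],msg_vec) then VV[2][2]++ -> VV[2]=[3, 1, 2, 1]
Event 6: SEND 1->2: VV[1][1]++ -> VV[1]=[0, 2, 0, 0], msg_vec=[0, 2, 0, 0]; VV[2]=max(VV[2],msg_vec) then VV[2][2]++ -> VV[2]=[3, 2, 3, 1]
Event 7: SEND 3->0: VV[3][3]++ -> VV[3]=[0, 0, 0, 3], msg_vec=[0, 0, 0, 3]; VV[0]=max(VV[0],msg_vec) then VV[0][0]++ -> VV[0]=[4, 0, 0, 3]
Event 8: LOCAL 0: VV[0][0]++ -> VV[0]=[5, 0, 0, 3]
Event 9: SEND 3->2: VV[3][3]++ -> VV[3]=[0, 0, 0, 4], msg_vec=[0, 0, 0, 4]; VV[2]=max(VV[2],msg_vec) then VV[2][2]++ -> VV[2]=[3, 2, 4, 4]
Final vectors: VV[0]=[5, 0, 0, 3]; VV[1]=[0, 2, 0, 0]; VV[2]=[3, 2, 4, 4]; VV[3]=[0, 0, 0, 4]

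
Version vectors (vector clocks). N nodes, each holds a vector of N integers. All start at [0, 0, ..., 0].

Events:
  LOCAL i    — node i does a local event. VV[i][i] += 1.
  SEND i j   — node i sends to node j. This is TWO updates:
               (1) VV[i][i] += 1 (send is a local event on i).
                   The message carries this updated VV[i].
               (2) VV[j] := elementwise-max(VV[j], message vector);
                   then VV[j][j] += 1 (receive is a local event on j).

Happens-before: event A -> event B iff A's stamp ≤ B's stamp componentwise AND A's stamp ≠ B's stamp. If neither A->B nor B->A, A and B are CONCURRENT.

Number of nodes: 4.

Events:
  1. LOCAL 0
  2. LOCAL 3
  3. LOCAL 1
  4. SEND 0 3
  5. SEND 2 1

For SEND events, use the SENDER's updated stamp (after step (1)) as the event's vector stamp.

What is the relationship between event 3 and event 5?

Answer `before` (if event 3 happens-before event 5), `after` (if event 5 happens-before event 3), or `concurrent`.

Initial: VV[0]=[0, 0, 0, 0]
Initial: VV[1]=[0, 0, 0, 0]
Initial: VV[2]=[0, 0, 0, 0]
Initial: VV[3]=[0, 0, 0, 0]
Event 1: LOCAL 0: VV[0][0]++ -> VV[0]=[1, 0, 0, 0]
Event 2: LOCAL 3: VV[3][3]++ -> VV[3]=[0, 0, 0, 1]
Event 3: LOCAL 1: VV[1][1]++ -> VV[1]=[0, 1, 0, 0]
Event 4: SEND 0->3: VV[0][0]++ -> VV[0]=[2, 0, 0, 0], msg_vec=[2, 0, 0, 0]; VV[3]=max(VV[3],msg_vec) then VV[3][3]++ -> VV[3]=[2, 0, 0, 2]
Event 5: SEND 2->1: VV[2][2]++ -> VV[2]=[0, 0, 1, 0], msg_vec=[0, 0, 1, 0]; VV[1]=max(VV[1],msg_vec) then VV[1][1]++ -> VV[1]=[0, 2, 1, 0]
Event 3 stamp: [0, 1, 0, 0]
Event 5 stamp: [0, 0, 1, 0]
[0, 1, 0, 0] <= [0, 0, 1, 0]? False
[0, 0, 1, 0] <= [0, 1, 0, 0]? False
Relation: concurrent

Answer: concurrent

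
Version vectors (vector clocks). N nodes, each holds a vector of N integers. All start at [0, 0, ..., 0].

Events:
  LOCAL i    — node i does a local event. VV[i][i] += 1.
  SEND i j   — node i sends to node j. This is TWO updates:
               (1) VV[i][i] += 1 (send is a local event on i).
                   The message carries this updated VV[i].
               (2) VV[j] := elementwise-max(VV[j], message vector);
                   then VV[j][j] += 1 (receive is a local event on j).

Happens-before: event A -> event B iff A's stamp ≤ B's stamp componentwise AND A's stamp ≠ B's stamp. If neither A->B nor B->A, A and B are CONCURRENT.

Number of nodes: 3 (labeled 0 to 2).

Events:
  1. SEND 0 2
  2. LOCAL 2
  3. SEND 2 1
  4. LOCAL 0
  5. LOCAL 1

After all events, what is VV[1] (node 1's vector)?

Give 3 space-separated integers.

Initial: VV[0]=[0, 0, 0]
Initial: VV[1]=[0, 0, 0]
Initial: VV[2]=[0, 0, 0]
Event 1: SEND 0->2: VV[0][0]++ -> VV[0]=[1, 0, 0], msg_vec=[1, 0, 0]; VV[2]=max(VV[2],msg_vec) then VV[2][2]++ -> VV[2]=[1, 0, 1]
Event 2: LOCAL 2: VV[2][2]++ -> VV[2]=[1, 0, 2]
Event 3: SEND 2->1: VV[2][2]++ -> VV[2]=[1, 0, 3], msg_vec=[1, 0, 3]; VV[1]=max(VV[1],msg_vec) then VV[1][1]++ -> VV[1]=[1, 1, 3]
Event 4: LOCAL 0: VV[0][0]++ -> VV[0]=[2, 0, 0]
Event 5: LOCAL 1: VV[1][1]++ -> VV[1]=[1, 2, 3]
Final vectors: VV[0]=[2, 0, 0]; VV[1]=[1, 2, 3]; VV[2]=[1, 0, 3]

Answer: 1 2 3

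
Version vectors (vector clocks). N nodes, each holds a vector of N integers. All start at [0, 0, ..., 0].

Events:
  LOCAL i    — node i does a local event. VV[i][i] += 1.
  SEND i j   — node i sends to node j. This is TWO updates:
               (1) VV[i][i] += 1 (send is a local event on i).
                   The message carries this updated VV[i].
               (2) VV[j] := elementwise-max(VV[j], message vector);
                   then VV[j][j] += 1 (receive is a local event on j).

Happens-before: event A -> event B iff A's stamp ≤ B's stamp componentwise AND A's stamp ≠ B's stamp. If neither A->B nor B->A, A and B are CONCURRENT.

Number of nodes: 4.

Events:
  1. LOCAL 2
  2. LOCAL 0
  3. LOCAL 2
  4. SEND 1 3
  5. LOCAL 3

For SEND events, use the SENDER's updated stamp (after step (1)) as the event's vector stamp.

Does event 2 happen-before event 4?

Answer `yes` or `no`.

Answer: no

Derivation:
Initial: VV[0]=[0, 0, 0, 0]
Initial: VV[1]=[0, 0, 0, 0]
Initial: VV[2]=[0, 0, 0, 0]
Initial: VV[3]=[0, 0, 0, 0]
Event 1: LOCAL 2: VV[2][2]++ -> VV[2]=[0, 0, 1, 0]
Event 2: LOCAL 0: VV[0][0]++ -> VV[0]=[1, 0, 0, 0]
Event 3: LOCAL 2: VV[2][2]++ -> VV[2]=[0, 0, 2, 0]
Event 4: SEND 1->3: VV[1][1]++ -> VV[1]=[0, 1, 0, 0], msg_vec=[0, 1, 0, 0]; VV[3]=max(VV[3],msg_vec) then VV[3][3]++ -> VV[3]=[0, 1, 0, 1]
Event 5: LOCAL 3: VV[3][3]++ -> VV[3]=[0, 1, 0, 2]
Event 2 stamp: [1, 0, 0, 0]
Event 4 stamp: [0, 1, 0, 0]
[1, 0, 0, 0] <= [0, 1, 0, 0]? False. Equal? False. Happens-before: False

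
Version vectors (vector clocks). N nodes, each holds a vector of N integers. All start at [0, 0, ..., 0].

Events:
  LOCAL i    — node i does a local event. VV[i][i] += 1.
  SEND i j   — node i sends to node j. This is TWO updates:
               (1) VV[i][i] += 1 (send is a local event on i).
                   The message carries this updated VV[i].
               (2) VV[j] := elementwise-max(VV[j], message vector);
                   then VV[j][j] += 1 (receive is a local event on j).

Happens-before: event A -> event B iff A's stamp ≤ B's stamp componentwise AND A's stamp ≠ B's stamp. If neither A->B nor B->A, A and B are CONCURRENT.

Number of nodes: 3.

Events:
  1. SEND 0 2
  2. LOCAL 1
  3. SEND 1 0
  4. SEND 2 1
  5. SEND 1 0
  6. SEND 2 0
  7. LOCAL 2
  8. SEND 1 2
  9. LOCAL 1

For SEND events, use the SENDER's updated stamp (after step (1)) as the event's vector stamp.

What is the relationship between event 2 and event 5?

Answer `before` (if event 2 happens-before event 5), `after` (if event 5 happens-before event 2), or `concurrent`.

Answer: before

Derivation:
Initial: VV[0]=[0, 0, 0]
Initial: VV[1]=[0, 0, 0]
Initial: VV[2]=[0, 0, 0]
Event 1: SEND 0->2: VV[0][0]++ -> VV[0]=[1, 0, 0], msg_vec=[1, 0, 0]; VV[2]=max(VV[2],msg_vec) then VV[2][2]++ -> VV[2]=[1, 0, 1]
Event 2: LOCAL 1: VV[1][1]++ -> VV[1]=[0, 1, 0]
Event 3: SEND 1->0: VV[1][1]++ -> VV[1]=[0, 2, 0], msg_vec=[0, 2, 0]; VV[0]=max(VV[0],msg_vec) then VV[0][0]++ -> VV[0]=[2, 2, 0]
Event 4: SEND 2->1: VV[2][2]++ -> VV[2]=[1, 0, 2], msg_vec=[1, 0, 2]; VV[1]=max(VV[1],msg_vec) then VV[1][1]++ -> VV[1]=[1, 3, 2]
Event 5: SEND 1->0: VV[1][1]++ -> VV[1]=[1, 4, 2], msg_vec=[1, 4, 2]; VV[0]=max(VV[0],msg_vec) then VV[0][0]++ -> VV[0]=[3, 4, 2]
Event 6: SEND 2->0: VV[2][2]++ -> VV[2]=[1, 0, 3], msg_vec=[1, 0, 3]; VV[0]=max(VV[0],msg_vec) then VV[0][0]++ -> VV[0]=[4, 4, 3]
Event 7: LOCAL 2: VV[2][2]++ -> VV[2]=[1, 0, 4]
Event 8: SEND 1->2: VV[1][1]++ -> VV[1]=[1, 5, 2], msg_vec=[1, 5, 2]; VV[2]=max(VV[2],msg_vec) then VV[2][2]++ -> VV[2]=[1, 5, 5]
Event 9: LOCAL 1: VV[1][1]++ -> VV[1]=[1, 6, 2]
Event 2 stamp: [0, 1, 0]
Event 5 stamp: [1, 4, 2]
[0, 1, 0] <= [1, 4, 2]? True
[1, 4, 2] <= [0, 1, 0]? False
Relation: before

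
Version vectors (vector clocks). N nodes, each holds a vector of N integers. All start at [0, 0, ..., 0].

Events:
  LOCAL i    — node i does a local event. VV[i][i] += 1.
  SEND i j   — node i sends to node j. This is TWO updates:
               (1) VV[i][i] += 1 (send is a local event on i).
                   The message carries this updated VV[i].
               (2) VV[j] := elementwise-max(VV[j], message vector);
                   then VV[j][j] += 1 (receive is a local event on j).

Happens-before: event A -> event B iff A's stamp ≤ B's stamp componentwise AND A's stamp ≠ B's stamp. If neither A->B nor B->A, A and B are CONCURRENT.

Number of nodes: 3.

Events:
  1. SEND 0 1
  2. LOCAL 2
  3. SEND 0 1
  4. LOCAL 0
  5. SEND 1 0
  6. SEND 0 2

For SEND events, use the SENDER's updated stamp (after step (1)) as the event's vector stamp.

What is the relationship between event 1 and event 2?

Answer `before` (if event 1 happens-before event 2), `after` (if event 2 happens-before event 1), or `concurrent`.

Initial: VV[0]=[0, 0, 0]
Initial: VV[1]=[0, 0, 0]
Initial: VV[2]=[0, 0, 0]
Event 1: SEND 0->1: VV[0][0]++ -> VV[0]=[1, 0, 0], msg_vec=[1, 0, 0]; VV[1]=max(VV[1],msg_vec) then VV[1][1]++ -> VV[1]=[1, 1, 0]
Event 2: LOCAL 2: VV[2][2]++ -> VV[2]=[0, 0, 1]
Event 3: SEND 0->1: VV[0][0]++ -> VV[0]=[2, 0, 0], msg_vec=[2, 0, 0]; VV[1]=max(VV[1],msg_vec) then VV[1][1]++ -> VV[1]=[2, 2, 0]
Event 4: LOCAL 0: VV[0][0]++ -> VV[0]=[3, 0, 0]
Event 5: SEND 1->0: VV[1][1]++ -> VV[1]=[2, 3, 0], msg_vec=[2, 3, 0]; VV[0]=max(VV[0],msg_vec) then VV[0][0]++ -> VV[0]=[4, 3, 0]
Event 6: SEND 0->2: VV[0][0]++ -> VV[0]=[5, 3, 0], msg_vec=[5, 3, 0]; VV[2]=max(VV[2],msg_vec) then VV[2][2]++ -> VV[2]=[5, 3, 2]
Event 1 stamp: [1, 0, 0]
Event 2 stamp: [0, 0, 1]
[1, 0, 0] <= [0, 0, 1]? False
[0, 0, 1] <= [1, 0, 0]? False
Relation: concurrent

Answer: concurrent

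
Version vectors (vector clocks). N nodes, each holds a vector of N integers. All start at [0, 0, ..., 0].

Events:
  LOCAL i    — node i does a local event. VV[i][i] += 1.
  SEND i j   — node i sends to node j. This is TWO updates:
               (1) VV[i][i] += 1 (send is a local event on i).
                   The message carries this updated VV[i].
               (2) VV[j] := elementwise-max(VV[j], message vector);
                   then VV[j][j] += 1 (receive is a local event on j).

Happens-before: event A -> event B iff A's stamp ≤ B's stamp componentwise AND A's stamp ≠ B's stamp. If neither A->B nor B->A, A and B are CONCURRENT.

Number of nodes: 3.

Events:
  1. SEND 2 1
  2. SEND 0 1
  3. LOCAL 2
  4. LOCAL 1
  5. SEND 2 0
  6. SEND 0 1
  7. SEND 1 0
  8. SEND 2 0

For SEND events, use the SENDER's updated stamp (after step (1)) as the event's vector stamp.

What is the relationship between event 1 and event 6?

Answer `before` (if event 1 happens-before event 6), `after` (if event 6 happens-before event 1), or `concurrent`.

Answer: before

Derivation:
Initial: VV[0]=[0, 0, 0]
Initial: VV[1]=[0, 0, 0]
Initial: VV[2]=[0, 0, 0]
Event 1: SEND 2->1: VV[2][2]++ -> VV[2]=[0, 0, 1], msg_vec=[0, 0, 1]; VV[1]=max(VV[1],msg_vec) then VV[1][1]++ -> VV[1]=[0, 1, 1]
Event 2: SEND 0->1: VV[0][0]++ -> VV[0]=[1, 0, 0], msg_vec=[1, 0, 0]; VV[1]=max(VV[1],msg_vec) then VV[1][1]++ -> VV[1]=[1, 2, 1]
Event 3: LOCAL 2: VV[2][2]++ -> VV[2]=[0, 0, 2]
Event 4: LOCAL 1: VV[1][1]++ -> VV[1]=[1, 3, 1]
Event 5: SEND 2->0: VV[2][2]++ -> VV[2]=[0, 0, 3], msg_vec=[0, 0, 3]; VV[0]=max(VV[0],msg_vec) then VV[0][0]++ -> VV[0]=[2, 0, 3]
Event 6: SEND 0->1: VV[0][0]++ -> VV[0]=[3, 0, 3], msg_vec=[3, 0, 3]; VV[1]=max(VV[1],msg_vec) then VV[1][1]++ -> VV[1]=[3, 4, 3]
Event 7: SEND 1->0: VV[1][1]++ -> VV[1]=[3, 5, 3], msg_vec=[3, 5, 3]; VV[0]=max(VV[0],msg_vec) then VV[0][0]++ -> VV[0]=[4, 5, 3]
Event 8: SEND 2->0: VV[2][2]++ -> VV[2]=[0, 0, 4], msg_vec=[0, 0, 4]; VV[0]=max(VV[0],msg_vec) then VV[0][0]++ -> VV[0]=[5, 5, 4]
Event 1 stamp: [0, 0, 1]
Event 6 stamp: [3, 0, 3]
[0, 0, 1] <= [3, 0, 3]? True
[3, 0, 3] <= [0, 0, 1]? False
Relation: before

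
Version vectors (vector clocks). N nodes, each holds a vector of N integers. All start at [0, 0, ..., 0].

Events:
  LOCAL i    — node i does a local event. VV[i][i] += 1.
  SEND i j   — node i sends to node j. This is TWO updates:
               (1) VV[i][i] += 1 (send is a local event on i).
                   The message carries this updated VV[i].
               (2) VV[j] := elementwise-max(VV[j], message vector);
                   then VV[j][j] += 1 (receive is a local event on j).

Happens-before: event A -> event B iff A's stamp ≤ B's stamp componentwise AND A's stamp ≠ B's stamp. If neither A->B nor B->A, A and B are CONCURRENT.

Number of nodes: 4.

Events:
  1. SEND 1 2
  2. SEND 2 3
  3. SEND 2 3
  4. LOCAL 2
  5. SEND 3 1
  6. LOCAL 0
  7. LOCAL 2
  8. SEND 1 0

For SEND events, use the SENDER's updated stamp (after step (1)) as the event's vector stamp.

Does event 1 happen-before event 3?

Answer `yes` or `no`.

Initial: VV[0]=[0, 0, 0, 0]
Initial: VV[1]=[0, 0, 0, 0]
Initial: VV[2]=[0, 0, 0, 0]
Initial: VV[3]=[0, 0, 0, 0]
Event 1: SEND 1->2: VV[1][1]++ -> VV[1]=[0, 1, 0, 0], msg_vec=[0, 1, 0, 0]; VV[2]=max(VV[2],msg_vec) then VV[2][2]++ -> VV[2]=[0, 1, 1, 0]
Event 2: SEND 2->3: VV[2][2]++ -> VV[2]=[0, 1, 2, 0], msg_vec=[0, 1, 2, 0]; VV[3]=max(VV[3],msg_vec) then VV[3][3]++ -> VV[3]=[0, 1, 2, 1]
Event 3: SEND 2->3: VV[2][2]++ -> VV[2]=[0, 1, 3, 0], msg_vec=[0, 1, 3, 0]; VV[3]=max(VV[3],msg_vec) then VV[3][3]++ -> VV[3]=[0, 1, 3, 2]
Event 4: LOCAL 2: VV[2][2]++ -> VV[2]=[0, 1, 4, 0]
Event 5: SEND 3->1: VV[3][3]++ -> VV[3]=[0, 1, 3, 3], msg_vec=[0, 1, 3, 3]; VV[1]=max(VV[1],msg_vec) then VV[1][1]++ -> VV[1]=[0, 2, 3, 3]
Event 6: LOCAL 0: VV[0][0]++ -> VV[0]=[1, 0, 0, 0]
Event 7: LOCAL 2: VV[2][2]++ -> VV[2]=[0, 1, 5, 0]
Event 8: SEND 1->0: VV[1][1]++ -> VV[1]=[0, 3, 3, 3], msg_vec=[0, 3, 3, 3]; VV[0]=max(VV[0],msg_vec) then VV[0][0]++ -> VV[0]=[2, 3, 3, 3]
Event 1 stamp: [0, 1, 0, 0]
Event 3 stamp: [0, 1, 3, 0]
[0, 1, 0, 0] <= [0, 1, 3, 0]? True. Equal? False. Happens-before: True

Answer: yes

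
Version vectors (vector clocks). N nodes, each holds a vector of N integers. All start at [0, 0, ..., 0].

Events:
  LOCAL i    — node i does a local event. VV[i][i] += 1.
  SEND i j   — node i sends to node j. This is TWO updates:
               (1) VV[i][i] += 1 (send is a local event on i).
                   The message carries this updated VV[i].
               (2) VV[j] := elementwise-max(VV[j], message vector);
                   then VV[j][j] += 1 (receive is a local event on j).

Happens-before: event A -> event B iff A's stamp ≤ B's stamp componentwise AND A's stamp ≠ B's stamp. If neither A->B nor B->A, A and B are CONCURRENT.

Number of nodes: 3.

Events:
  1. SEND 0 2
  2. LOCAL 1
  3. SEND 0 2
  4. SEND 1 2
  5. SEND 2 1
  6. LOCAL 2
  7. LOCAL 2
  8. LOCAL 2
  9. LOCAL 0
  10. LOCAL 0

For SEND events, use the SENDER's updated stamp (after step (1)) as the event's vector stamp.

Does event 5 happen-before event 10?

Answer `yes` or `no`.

Initial: VV[0]=[0, 0, 0]
Initial: VV[1]=[0, 0, 0]
Initial: VV[2]=[0, 0, 0]
Event 1: SEND 0->2: VV[0][0]++ -> VV[0]=[1, 0, 0], msg_vec=[1, 0, 0]; VV[2]=max(VV[2],msg_vec) then VV[2][2]++ -> VV[2]=[1, 0, 1]
Event 2: LOCAL 1: VV[1][1]++ -> VV[1]=[0, 1, 0]
Event 3: SEND 0->2: VV[0][0]++ -> VV[0]=[2, 0, 0], msg_vec=[2, 0, 0]; VV[2]=max(VV[2],msg_vec) then VV[2][2]++ -> VV[2]=[2, 0, 2]
Event 4: SEND 1->2: VV[1][1]++ -> VV[1]=[0, 2, 0], msg_vec=[0, 2, 0]; VV[2]=max(VV[2],msg_vec) then VV[2][2]++ -> VV[2]=[2, 2, 3]
Event 5: SEND 2->1: VV[2][2]++ -> VV[2]=[2, 2, 4], msg_vec=[2, 2, 4]; VV[1]=max(VV[1],msg_vec) then VV[1][1]++ -> VV[1]=[2, 3, 4]
Event 6: LOCAL 2: VV[2][2]++ -> VV[2]=[2, 2, 5]
Event 7: LOCAL 2: VV[2][2]++ -> VV[2]=[2, 2, 6]
Event 8: LOCAL 2: VV[2][2]++ -> VV[2]=[2, 2, 7]
Event 9: LOCAL 0: VV[0][0]++ -> VV[0]=[3, 0, 0]
Event 10: LOCAL 0: VV[0][0]++ -> VV[0]=[4, 0, 0]
Event 5 stamp: [2, 2, 4]
Event 10 stamp: [4, 0, 0]
[2, 2, 4] <= [4, 0, 0]? False. Equal? False. Happens-before: False

Answer: no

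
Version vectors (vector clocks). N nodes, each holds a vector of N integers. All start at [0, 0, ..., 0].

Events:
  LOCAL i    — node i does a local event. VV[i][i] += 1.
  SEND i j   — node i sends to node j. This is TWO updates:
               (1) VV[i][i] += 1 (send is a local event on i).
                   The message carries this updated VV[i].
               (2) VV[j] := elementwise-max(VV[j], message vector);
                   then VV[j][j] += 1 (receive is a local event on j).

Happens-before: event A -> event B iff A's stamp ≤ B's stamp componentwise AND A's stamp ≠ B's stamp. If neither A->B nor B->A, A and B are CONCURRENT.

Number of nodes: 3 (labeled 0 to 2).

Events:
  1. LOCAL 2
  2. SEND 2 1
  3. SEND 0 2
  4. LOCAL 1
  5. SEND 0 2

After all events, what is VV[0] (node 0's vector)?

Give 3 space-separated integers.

Initial: VV[0]=[0, 0, 0]
Initial: VV[1]=[0, 0, 0]
Initial: VV[2]=[0, 0, 0]
Event 1: LOCAL 2: VV[2][2]++ -> VV[2]=[0, 0, 1]
Event 2: SEND 2->1: VV[2][2]++ -> VV[2]=[0, 0, 2], msg_vec=[0, 0, 2]; VV[1]=max(VV[1],msg_vec) then VV[1][1]++ -> VV[1]=[0, 1, 2]
Event 3: SEND 0->2: VV[0][0]++ -> VV[0]=[1, 0, 0], msg_vec=[1, 0, 0]; VV[2]=max(VV[2],msg_vec) then VV[2][2]++ -> VV[2]=[1, 0, 3]
Event 4: LOCAL 1: VV[1][1]++ -> VV[1]=[0, 2, 2]
Event 5: SEND 0->2: VV[0][0]++ -> VV[0]=[2, 0, 0], msg_vec=[2, 0, 0]; VV[2]=max(VV[2],msg_vec) then VV[2][2]++ -> VV[2]=[2, 0, 4]
Final vectors: VV[0]=[2, 0, 0]; VV[1]=[0, 2, 2]; VV[2]=[2, 0, 4]

Answer: 2 0 0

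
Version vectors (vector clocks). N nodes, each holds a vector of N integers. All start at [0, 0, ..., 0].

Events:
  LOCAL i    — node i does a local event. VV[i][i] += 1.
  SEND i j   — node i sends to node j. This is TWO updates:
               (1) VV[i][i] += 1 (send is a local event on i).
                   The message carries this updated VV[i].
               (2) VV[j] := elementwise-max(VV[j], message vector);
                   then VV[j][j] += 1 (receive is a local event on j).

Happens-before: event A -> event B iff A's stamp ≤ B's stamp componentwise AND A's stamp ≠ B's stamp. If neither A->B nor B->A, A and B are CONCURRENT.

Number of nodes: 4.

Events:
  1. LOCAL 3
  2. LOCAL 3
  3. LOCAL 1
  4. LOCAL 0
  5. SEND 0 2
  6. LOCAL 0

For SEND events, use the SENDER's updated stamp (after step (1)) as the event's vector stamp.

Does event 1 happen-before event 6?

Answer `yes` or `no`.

Answer: no

Derivation:
Initial: VV[0]=[0, 0, 0, 0]
Initial: VV[1]=[0, 0, 0, 0]
Initial: VV[2]=[0, 0, 0, 0]
Initial: VV[3]=[0, 0, 0, 0]
Event 1: LOCAL 3: VV[3][3]++ -> VV[3]=[0, 0, 0, 1]
Event 2: LOCAL 3: VV[3][3]++ -> VV[3]=[0, 0, 0, 2]
Event 3: LOCAL 1: VV[1][1]++ -> VV[1]=[0, 1, 0, 0]
Event 4: LOCAL 0: VV[0][0]++ -> VV[0]=[1, 0, 0, 0]
Event 5: SEND 0->2: VV[0][0]++ -> VV[0]=[2, 0, 0, 0], msg_vec=[2, 0, 0, 0]; VV[2]=max(VV[2],msg_vec) then VV[2][2]++ -> VV[2]=[2, 0, 1, 0]
Event 6: LOCAL 0: VV[0][0]++ -> VV[0]=[3, 0, 0, 0]
Event 1 stamp: [0, 0, 0, 1]
Event 6 stamp: [3, 0, 0, 0]
[0, 0, 0, 1] <= [3, 0, 0, 0]? False. Equal? False. Happens-before: False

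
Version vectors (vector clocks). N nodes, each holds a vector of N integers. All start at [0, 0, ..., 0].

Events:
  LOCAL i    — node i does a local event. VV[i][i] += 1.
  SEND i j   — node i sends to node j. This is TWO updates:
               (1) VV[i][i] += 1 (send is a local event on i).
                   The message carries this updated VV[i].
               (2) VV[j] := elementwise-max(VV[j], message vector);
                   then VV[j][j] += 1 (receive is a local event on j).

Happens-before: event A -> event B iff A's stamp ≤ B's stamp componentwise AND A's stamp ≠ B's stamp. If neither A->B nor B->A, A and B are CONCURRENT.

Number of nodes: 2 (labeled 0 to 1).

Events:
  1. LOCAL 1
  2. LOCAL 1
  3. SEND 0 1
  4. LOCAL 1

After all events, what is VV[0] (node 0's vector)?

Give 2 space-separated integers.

Initial: VV[0]=[0, 0]
Initial: VV[1]=[0, 0]
Event 1: LOCAL 1: VV[1][1]++ -> VV[1]=[0, 1]
Event 2: LOCAL 1: VV[1][1]++ -> VV[1]=[0, 2]
Event 3: SEND 0->1: VV[0][0]++ -> VV[0]=[1, 0], msg_vec=[1, 0]; VV[1]=max(VV[1],msg_vec) then VV[1][1]++ -> VV[1]=[1, 3]
Event 4: LOCAL 1: VV[1][1]++ -> VV[1]=[1, 4]
Final vectors: VV[0]=[1, 0]; VV[1]=[1, 4]

Answer: 1 0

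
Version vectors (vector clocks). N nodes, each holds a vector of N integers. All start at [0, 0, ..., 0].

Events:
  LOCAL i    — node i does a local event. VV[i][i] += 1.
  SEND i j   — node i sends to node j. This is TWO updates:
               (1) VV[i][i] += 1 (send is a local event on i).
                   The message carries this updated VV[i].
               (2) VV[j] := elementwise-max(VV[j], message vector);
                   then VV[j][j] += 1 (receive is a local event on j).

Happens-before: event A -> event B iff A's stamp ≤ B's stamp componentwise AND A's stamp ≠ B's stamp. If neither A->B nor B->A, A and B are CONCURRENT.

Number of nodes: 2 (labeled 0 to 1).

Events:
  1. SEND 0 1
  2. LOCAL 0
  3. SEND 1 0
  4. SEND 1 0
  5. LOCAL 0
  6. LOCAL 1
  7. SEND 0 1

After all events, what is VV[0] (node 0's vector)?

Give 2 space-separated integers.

Answer: 6 3

Derivation:
Initial: VV[0]=[0, 0]
Initial: VV[1]=[0, 0]
Event 1: SEND 0->1: VV[0][0]++ -> VV[0]=[1, 0], msg_vec=[1, 0]; VV[1]=max(VV[1],msg_vec) then VV[1][1]++ -> VV[1]=[1, 1]
Event 2: LOCAL 0: VV[0][0]++ -> VV[0]=[2, 0]
Event 3: SEND 1->0: VV[1][1]++ -> VV[1]=[1, 2], msg_vec=[1, 2]; VV[0]=max(VV[0],msg_vec) then VV[0][0]++ -> VV[0]=[3, 2]
Event 4: SEND 1->0: VV[1][1]++ -> VV[1]=[1, 3], msg_vec=[1, 3]; VV[0]=max(VV[0],msg_vec) then VV[0][0]++ -> VV[0]=[4, 3]
Event 5: LOCAL 0: VV[0][0]++ -> VV[0]=[5, 3]
Event 6: LOCAL 1: VV[1][1]++ -> VV[1]=[1, 4]
Event 7: SEND 0->1: VV[0][0]++ -> VV[0]=[6, 3], msg_vec=[6, 3]; VV[1]=max(VV[1],msg_vec) then VV[1][1]++ -> VV[1]=[6, 5]
Final vectors: VV[0]=[6, 3]; VV[1]=[6, 5]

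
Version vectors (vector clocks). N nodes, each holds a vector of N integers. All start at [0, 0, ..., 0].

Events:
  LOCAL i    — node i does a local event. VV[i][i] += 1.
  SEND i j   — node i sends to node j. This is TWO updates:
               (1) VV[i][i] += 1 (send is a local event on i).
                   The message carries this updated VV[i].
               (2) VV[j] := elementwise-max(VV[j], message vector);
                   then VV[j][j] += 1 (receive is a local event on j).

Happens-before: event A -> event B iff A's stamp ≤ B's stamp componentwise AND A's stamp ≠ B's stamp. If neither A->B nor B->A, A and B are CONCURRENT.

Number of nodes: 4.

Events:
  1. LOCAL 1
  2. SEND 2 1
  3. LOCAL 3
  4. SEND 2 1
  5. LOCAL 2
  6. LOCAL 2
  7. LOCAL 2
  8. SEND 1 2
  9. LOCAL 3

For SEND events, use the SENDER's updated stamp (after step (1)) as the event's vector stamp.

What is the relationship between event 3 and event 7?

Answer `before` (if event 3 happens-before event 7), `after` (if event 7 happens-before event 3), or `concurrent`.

Initial: VV[0]=[0, 0, 0, 0]
Initial: VV[1]=[0, 0, 0, 0]
Initial: VV[2]=[0, 0, 0, 0]
Initial: VV[3]=[0, 0, 0, 0]
Event 1: LOCAL 1: VV[1][1]++ -> VV[1]=[0, 1, 0, 0]
Event 2: SEND 2->1: VV[2][2]++ -> VV[2]=[0, 0, 1, 0], msg_vec=[0, 0, 1, 0]; VV[1]=max(VV[1],msg_vec) then VV[1][1]++ -> VV[1]=[0, 2, 1, 0]
Event 3: LOCAL 3: VV[3][3]++ -> VV[3]=[0, 0, 0, 1]
Event 4: SEND 2->1: VV[2][2]++ -> VV[2]=[0, 0, 2, 0], msg_vec=[0, 0, 2, 0]; VV[1]=max(VV[1],msg_vec) then VV[1][1]++ -> VV[1]=[0, 3, 2, 0]
Event 5: LOCAL 2: VV[2][2]++ -> VV[2]=[0, 0, 3, 0]
Event 6: LOCAL 2: VV[2][2]++ -> VV[2]=[0, 0, 4, 0]
Event 7: LOCAL 2: VV[2][2]++ -> VV[2]=[0, 0, 5, 0]
Event 8: SEND 1->2: VV[1][1]++ -> VV[1]=[0, 4, 2, 0], msg_vec=[0, 4, 2, 0]; VV[2]=max(VV[2],msg_vec) then VV[2][2]++ -> VV[2]=[0, 4, 6, 0]
Event 9: LOCAL 3: VV[3][3]++ -> VV[3]=[0, 0, 0, 2]
Event 3 stamp: [0, 0, 0, 1]
Event 7 stamp: [0, 0, 5, 0]
[0, 0, 0, 1] <= [0, 0, 5, 0]? False
[0, 0, 5, 0] <= [0, 0, 0, 1]? False
Relation: concurrent

Answer: concurrent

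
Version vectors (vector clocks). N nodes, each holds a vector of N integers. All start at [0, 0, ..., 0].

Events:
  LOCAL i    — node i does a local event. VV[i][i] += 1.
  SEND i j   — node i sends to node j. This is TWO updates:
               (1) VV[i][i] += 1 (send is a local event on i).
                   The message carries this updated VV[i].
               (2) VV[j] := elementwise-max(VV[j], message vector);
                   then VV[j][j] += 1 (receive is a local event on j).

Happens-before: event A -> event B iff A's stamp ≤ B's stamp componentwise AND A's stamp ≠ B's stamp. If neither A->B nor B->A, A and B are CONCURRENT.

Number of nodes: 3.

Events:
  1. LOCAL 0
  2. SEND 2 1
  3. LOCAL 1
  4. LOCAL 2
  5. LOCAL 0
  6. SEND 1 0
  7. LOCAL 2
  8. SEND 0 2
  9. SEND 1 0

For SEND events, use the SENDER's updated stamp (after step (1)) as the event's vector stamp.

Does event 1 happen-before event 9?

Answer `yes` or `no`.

Answer: no

Derivation:
Initial: VV[0]=[0, 0, 0]
Initial: VV[1]=[0, 0, 0]
Initial: VV[2]=[0, 0, 0]
Event 1: LOCAL 0: VV[0][0]++ -> VV[0]=[1, 0, 0]
Event 2: SEND 2->1: VV[2][2]++ -> VV[2]=[0, 0, 1], msg_vec=[0, 0, 1]; VV[1]=max(VV[1],msg_vec) then VV[1][1]++ -> VV[1]=[0, 1, 1]
Event 3: LOCAL 1: VV[1][1]++ -> VV[1]=[0, 2, 1]
Event 4: LOCAL 2: VV[2][2]++ -> VV[2]=[0, 0, 2]
Event 5: LOCAL 0: VV[0][0]++ -> VV[0]=[2, 0, 0]
Event 6: SEND 1->0: VV[1][1]++ -> VV[1]=[0, 3, 1], msg_vec=[0, 3, 1]; VV[0]=max(VV[0],msg_vec) then VV[0][0]++ -> VV[0]=[3, 3, 1]
Event 7: LOCAL 2: VV[2][2]++ -> VV[2]=[0, 0, 3]
Event 8: SEND 0->2: VV[0][0]++ -> VV[0]=[4, 3, 1], msg_vec=[4, 3, 1]; VV[2]=max(VV[2],msg_vec) then VV[2][2]++ -> VV[2]=[4, 3, 4]
Event 9: SEND 1->0: VV[1][1]++ -> VV[1]=[0, 4, 1], msg_vec=[0, 4, 1]; VV[0]=max(VV[0],msg_vec) then VV[0][0]++ -> VV[0]=[5, 4, 1]
Event 1 stamp: [1, 0, 0]
Event 9 stamp: [0, 4, 1]
[1, 0, 0] <= [0, 4, 1]? False. Equal? False. Happens-before: False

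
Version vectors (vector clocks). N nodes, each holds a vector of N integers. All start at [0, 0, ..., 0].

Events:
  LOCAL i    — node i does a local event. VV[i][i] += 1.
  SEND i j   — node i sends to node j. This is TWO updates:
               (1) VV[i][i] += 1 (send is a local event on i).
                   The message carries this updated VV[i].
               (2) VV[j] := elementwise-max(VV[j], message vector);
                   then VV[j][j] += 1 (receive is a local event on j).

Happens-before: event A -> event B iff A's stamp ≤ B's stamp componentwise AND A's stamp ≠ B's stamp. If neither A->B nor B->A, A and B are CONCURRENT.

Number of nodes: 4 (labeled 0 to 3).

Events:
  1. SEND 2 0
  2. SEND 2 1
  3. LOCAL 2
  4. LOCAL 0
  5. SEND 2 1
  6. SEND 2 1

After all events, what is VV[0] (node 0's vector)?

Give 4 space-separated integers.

Initial: VV[0]=[0, 0, 0, 0]
Initial: VV[1]=[0, 0, 0, 0]
Initial: VV[2]=[0, 0, 0, 0]
Initial: VV[3]=[0, 0, 0, 0]
Event 1: SEND 2->0: VV[2][2]++ -> VV[2]=[0, 0, 1, 0], msg_vec=[0, 0, 1, 0]; VV[0]=max(VV[0],msg_vec) then VV[0][0]++ -> VV[0]=[1, 0, 1, 0]
Event 2: SEND 2->1: VV[2][2]++ -> VV[2]=[0, 0, 2, 0], msg_vec=[0, 0, 2, 0]; VV[1]=max(VV[1],msg_vec) then VV[1][1]++ -> VV[1]=[0, 1, 2, 0]
Event 3: LOCAL 2: VV[2][2]++ -> VV[2]=[0, 0, 3, 0]
Event 4: LOCAL 0: VV[0][0]++ -> VV[0]=[2, 0, 1, 0]
Event 5: SEND 2->1: VV[2][2]++ -> VV[2]=[0, 0, 4, 0], msg_vec=[0, 0, 4, 0]; VV[1]=max(VV[1],msg_vec) then VV[1][1]++ -> VV[1]=[0, 2, 4, 0]
Event 6: SEND 2->1: VV[2][2]++ -> VV[2]=[0, 0, 5, 0], msg_vec=[0, 0, 5, 0]; VV[1]=max(VV[1],msg_vec) then VV[1][1]++ -> VV[1]=[0, 3, 5, 0]
Final vectors: VV[0]=[2, 0, 1, 0]; VV[1]=[0, 3, 5, 0]; VV[2]=[0, 0, 5, 0]; VV[3]=[0, 0, 0, 0]

Answer: 2 0 1 0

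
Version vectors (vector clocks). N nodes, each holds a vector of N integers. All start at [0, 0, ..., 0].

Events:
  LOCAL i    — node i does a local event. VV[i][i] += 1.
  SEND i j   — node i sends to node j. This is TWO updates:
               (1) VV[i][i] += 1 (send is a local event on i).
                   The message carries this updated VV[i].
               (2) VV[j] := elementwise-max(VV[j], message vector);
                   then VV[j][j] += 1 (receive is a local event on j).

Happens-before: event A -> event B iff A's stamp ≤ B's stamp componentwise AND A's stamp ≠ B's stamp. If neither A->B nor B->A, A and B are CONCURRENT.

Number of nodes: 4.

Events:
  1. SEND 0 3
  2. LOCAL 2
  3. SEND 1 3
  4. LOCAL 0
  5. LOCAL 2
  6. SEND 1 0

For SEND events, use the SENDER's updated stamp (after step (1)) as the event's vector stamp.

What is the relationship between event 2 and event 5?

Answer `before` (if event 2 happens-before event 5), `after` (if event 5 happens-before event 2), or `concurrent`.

Initial: VV[0]=[0, 0, 0, 0]
Initial: VV[1]=[0, 0, 0, 0]
Initial: VV[2]=[0, 0, 0, 0]
Initial: VV[3]=[0, 0, 0, 0]
Event 1: SEND 0->3: VV[0][0]++ -> VV[0]=[1, 0, 0, 0], msg_vec=[1, 0, 0, 0]; VV[3]=max(VV[3],msg_vec) then VV[3][3]++ -> VV[3]=[1, 0, 0, 1]
Event 2: LOCAL 2: VV[2][2]++ -> VV[2]=[0, 0, 1, 0]
Event 3: SEND 1->3: VV[1][1]++ -> VV[1]=[0, 1, 0, 0], msg_vec=[0, 1, 0, 0]; VV[3]=max(VV[3],msg_vec) then VV[3][3]++ -> VV[3]=[1, 1, 0, 2]
Event 4: LOCAL 0: VV[0][0]++ -> VV[0]=[2, 0, 0, 0]
Event 5: LOCAL 2: VV[2][2]++ -> VV[2]=[0, 0, 2, 0]
Event 6: SEND 1->0: VV[1][1]++ -> VV[1]=[0, 2, 0, 0], msg_vec=[0, 2, 0, 0]; VV[0]=max(VV[0],msg_vec) then VV[0][0]++ -> VV[0]=[3, 2, 0, 0]
Event 2 stamp: [0, 0, 1, 0]
Event 5 stamp: [0, 0, 2, 0]
[0, 0, 1, 0] <= [0, 0, 2, 0]? True
[0, 0, 2, 0] <= [0, 0, 1, 0]? False
Relation: before

Answer: before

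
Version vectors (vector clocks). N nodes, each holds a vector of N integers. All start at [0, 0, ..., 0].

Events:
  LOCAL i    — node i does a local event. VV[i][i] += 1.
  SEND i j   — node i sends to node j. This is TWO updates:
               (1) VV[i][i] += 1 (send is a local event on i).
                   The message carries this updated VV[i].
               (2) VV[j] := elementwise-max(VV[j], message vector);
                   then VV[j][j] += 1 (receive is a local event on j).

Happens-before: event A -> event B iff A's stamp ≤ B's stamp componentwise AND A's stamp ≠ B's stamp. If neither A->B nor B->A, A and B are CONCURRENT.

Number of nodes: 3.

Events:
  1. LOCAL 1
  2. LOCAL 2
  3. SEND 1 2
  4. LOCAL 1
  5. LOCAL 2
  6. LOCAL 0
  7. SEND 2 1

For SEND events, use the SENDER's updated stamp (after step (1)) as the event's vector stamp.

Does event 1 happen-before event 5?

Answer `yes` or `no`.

Answer: yes

Derivation:
Initial: VV[0]=[0, 0, 0]
Initial: VV[1]=[0, 0, 0]
Initial: VV[2]=[0, 0, 0]
Event 1: LOCAL 1: VV[1][1]++ -> VV[1]=[0, 1, 0]
Event 2: LOCAL 2: VV[2][2]++ -> VV[2]=[0, 0, 1]
Event 3: SEND 1->2: VV[1][1]++ -> VV[1]=[0, 2, 0], msg_vec=[0, 2, 0]; VV[2]=max(VV[2],msg_vec) then VV[2][2]++ -> VV[2]=[0, 2, 2]
Event 4: LOCAL 1: VV[1][1]++ -> VV[1]=[0, 3, 0]
Event 5: LOCAL 2: VV[2][2]++ -> VV[2]=[0, 2, 3]
Event 6: LOCAL 0: VV[0][0]++ -> VV[0]=[1, 0, 0]
Event 7: SEND 2->1: VV[2][2]++ -> VV[2]=[0, 2, 4], msg_vec=[0, 2, 4]; VV[1]=max(VV[1],msg_vec) then VV[1][1]++ -> VV[1]=[0, 4, 4]
Event 1 stamp: [0, 1, 0]
Event 5 stamp: [0, 2, 3]
[0, 1, 0] <= [0, 2, 3]? True. Equal? False. Happens-before: True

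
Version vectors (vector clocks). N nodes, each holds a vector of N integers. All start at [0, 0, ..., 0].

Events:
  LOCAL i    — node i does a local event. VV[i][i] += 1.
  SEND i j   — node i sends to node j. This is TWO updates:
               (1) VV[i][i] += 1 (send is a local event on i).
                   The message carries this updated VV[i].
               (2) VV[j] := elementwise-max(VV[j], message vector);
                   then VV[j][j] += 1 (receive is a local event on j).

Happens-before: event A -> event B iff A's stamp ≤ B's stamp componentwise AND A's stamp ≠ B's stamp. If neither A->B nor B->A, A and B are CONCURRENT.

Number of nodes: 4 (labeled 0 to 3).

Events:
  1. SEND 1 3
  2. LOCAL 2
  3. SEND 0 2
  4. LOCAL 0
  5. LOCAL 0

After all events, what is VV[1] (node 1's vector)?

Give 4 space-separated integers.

Initial: VV[0]=[0, 0, 0, 0]
Initial: VV[1]=[0, 0, 0, 0]
Initial: VV[2]=[0, 0, 0, 0]
Initial: VV[3]=[0, 0, 0, 0]
Event 1: SEND 1->3: VV[1][1]++ -> VV[1]=[0, 1, 0, 0], msg_vec=[0, 1, 0, 0]; VV[3]=max(VV[3],msg_vec) then VV[3][3]++ -> VV[3]=[0, 1, 0, 1]
Event 2: LOCAL 2: VV[2][2]++ -> VV[2]=[0, 0, 1, 0]
Event 3: SEND 0->2: VV[0][0]++ -> VV[0]=[1, 0, 0, 0], msg_vec=[1, 0, 0, 0]; VV[2]=max(VV[2],msg_vec) then VV[2][2]++ -> VV[2]=[1, 0, 2, 0]
Event 4: LOCAL 0: VV[0][0]++ -> VV[0]=[2, 0, 0, 0]
Event 5: LOCAL 0: VV[0][0]++ -> VV[0]=[3, 0, 0, 0]
Final vectors: VV[0]=[3, 0, 0, 0]; VV[1]=[0, 1, 0, 0]; VV[2]=[1, 0, 2, 0]; VV[3]=[0, 1, 0, 1]

Answer: 0 1 0 0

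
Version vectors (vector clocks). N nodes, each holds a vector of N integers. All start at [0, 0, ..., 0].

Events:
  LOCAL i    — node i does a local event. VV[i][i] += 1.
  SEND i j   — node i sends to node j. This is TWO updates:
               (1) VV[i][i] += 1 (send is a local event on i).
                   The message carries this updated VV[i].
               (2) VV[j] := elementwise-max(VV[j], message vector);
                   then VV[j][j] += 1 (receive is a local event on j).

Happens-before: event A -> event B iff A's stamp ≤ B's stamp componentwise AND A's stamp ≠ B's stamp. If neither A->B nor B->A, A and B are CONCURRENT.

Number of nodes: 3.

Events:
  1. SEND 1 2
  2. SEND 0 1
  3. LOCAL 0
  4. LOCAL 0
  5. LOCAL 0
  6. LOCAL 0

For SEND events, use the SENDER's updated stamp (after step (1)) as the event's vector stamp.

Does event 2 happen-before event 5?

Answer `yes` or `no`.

Initial: VV[0]=[0, 0, 0]
Initial: VV[1]=[0, 0, 0]
Initial: VV[2]=[0, 0, 0]
Event 1: SEND 1->2: VV[1][1]++ -> VV[1]=[0, 1, 0], msg_vec=[0, 1, 0]; VV[2]=max(VV[2],msg_vec) then VV[2][2]++ -> VV[2]=[0, 1, 1]
Event 2: SEND 0->1: VV[0][0]++ -> VV[0]=[1, 0, 0], msg_vec=[1, 0, 0]; VV[1]=max(VV[1],msg_vec) then VV[1][1]++ -> VV[1]=[1, 2, 0]
Event 3: LOCAL 0: VV[0][0]++ -> VV[0]=[2, 0, 0]
Event 4: LOCAL 0: VV[0][0]++ -> VV[0]=[3, 0, 0]
Event 5: LOCAL 0: VV[0][0]++ -> VV[0]=[4, 0, 0]
Event 6: LOCAL 0: VV[0][0]++ -> VV[0]=[5, 0, 0]
Event 2 stamp: [1, 0, 0]
Event 5 stamp: [4, 0, 0]
[1, 0, 0] <= [4, 0, 0]? True. Equal? False. Happens-before: True

Answer: yes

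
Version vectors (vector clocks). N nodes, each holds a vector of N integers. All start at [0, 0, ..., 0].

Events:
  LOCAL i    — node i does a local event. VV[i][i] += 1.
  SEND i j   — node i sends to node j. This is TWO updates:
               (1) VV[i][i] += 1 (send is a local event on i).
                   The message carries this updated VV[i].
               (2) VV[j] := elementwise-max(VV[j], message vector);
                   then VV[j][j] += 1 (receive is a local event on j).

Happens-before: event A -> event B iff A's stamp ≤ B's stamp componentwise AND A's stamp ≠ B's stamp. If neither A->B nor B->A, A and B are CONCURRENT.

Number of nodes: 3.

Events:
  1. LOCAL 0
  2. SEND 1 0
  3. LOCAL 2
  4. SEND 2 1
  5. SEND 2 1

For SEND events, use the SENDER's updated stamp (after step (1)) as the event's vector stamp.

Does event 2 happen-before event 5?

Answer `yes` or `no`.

Initial: VV[0]=[0, 0, 0]
Initial: VV[1]=[0, 0, 0]
Initial: VV[2]=[0, 0, 0]
Event 1: LOCAL 0: VV[0][0]++ -> VV[0]=[1, 0, 0]
Event 2: SEND 1->0: VV[1][1]++ -> VV[1]=[0, 1, 0], msg_vec=[0, 1, 0]; VV[0]=max(VV[0],msg_vec) then VV[0][0]++ -> VV[0]=[2, 1, 0]
Event 3: LOCAL 2: VV[2][2]++ -> VV[2]=[0, 0, 1]
Event 4: SEND 2->1: VV[2][2]++ -> VV[2]=[0, 0, 2], msg_vec=[0, 0, 2]; VV[1]=max(VV[1],msg_vec) then VV[1][1]++ -> VV[1]=[0, 2, 2]
Event 5: SEND 2->1: VV[2][2]++ -> VV[2]=[0, 0, 3], msg_vec=[0, 0, 3]; VV[1]=max(VV[1],msg_vec) then VV[1][1]++ -> VV[1]=[0, 3, 3]
Event 2 stamp: [0, 1, 0]
Event 5 stamp: [0, 0, 3]
[0, 1, 0] <= [0, 0, 3]? False. Equal? False. Happens-before: False

Answer: no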